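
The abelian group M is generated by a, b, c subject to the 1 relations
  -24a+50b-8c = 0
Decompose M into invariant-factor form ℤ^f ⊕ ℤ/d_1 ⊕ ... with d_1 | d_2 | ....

Answer: M ≅ ℤ^2 ⊕ ℤ/2

Derivation:
rank_ℚ(R)=1; free=3−1=2
SNF(R) diag = [2] → torsion [2]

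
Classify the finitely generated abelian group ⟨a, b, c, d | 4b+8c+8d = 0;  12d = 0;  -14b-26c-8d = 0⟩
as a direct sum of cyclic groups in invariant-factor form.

Answer: M ≅ ℤ^1 ⊕ ℤ/2 ⊕ ℤ/4 ⊕ ℤ/12

Derivation:
rank_ℚ(R)=3; free=4−3=1
SNF(R) diag = [2, 4, 12] → torsion [2, 4, 12]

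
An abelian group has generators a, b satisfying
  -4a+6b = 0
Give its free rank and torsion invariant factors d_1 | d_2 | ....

rank_ℚ(R)=1; free=2−1=1
SNF(R) diag = [2] → torsion [2]

Answer: M ≅ ℤ^1 ⊕ ℤ/2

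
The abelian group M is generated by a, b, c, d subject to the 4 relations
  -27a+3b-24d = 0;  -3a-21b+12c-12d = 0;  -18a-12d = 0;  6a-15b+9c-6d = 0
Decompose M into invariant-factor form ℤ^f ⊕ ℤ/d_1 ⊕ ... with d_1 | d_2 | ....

rank_ℚ(R)=4; free=4−4=0
SNF(R) diag = [3, 3, 6, 12] → torsion [3, 3, 6, 12]

Answer: M ≅ ℤ/3 ⊕ ℤ/3 ⊕ ℤ/6 ⊕ ℤ/12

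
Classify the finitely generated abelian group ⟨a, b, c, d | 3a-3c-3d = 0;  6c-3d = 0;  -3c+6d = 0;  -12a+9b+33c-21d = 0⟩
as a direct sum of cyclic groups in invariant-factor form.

rank_ℚ(R)=4; free=4−4=0
SNF(R) diag = [3, 3, 9, 9] → torsion [3, 3, 9, 9]

Answer: M ≅ ℤ/3 ⊕ ℤ/3 ⊕ ℤ/9 ⊕ ℤ/9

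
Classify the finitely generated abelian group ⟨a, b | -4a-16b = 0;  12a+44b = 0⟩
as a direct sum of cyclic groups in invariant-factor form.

rank_ℚ(R)=2; free=2−2=0
SNF(R) diag = [4, 4] → torsion [4, 4]

Answer: M ≅ ℤ/4 ⊕ ℤ/4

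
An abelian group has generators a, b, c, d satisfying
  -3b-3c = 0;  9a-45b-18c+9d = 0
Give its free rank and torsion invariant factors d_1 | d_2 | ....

rank_ℚ(R)=2; free=4−2=2
SNF(R) diag = [3, 9] → torsion [3, 9]

Answer: M ≅ ℤ^2 ⊕ ℤ/3 ⊕ ℤ/9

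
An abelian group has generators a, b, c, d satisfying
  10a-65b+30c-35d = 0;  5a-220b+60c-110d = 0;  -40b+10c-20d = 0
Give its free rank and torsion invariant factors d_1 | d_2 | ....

rank_ℚ(R)=3; free=4−3=1
SNF(R) diag = [5, 5, 10] → torsion [5, 5, 10]

Answer: M ≅ ℤ^1 ⊕ ℤ/5 ⊕ ℤ/5 ⊕ ℤ/10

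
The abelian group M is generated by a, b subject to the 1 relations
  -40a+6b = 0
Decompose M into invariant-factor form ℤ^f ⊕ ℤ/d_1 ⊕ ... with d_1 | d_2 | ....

Answer: M ≅ ℤ^1 ⊕ ℤ/2

Derivation:
rank_ℚ(R)=1; free=2−1=1
SNF(R) diag = [2] → torsion [2]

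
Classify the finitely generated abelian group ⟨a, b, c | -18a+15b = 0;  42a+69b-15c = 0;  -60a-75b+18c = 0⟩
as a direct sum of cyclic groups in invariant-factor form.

Answer: M ≅ ℤ/3 ⊕ ℤ/3 ⊕ ℤ/6

Derivation:
rank_ℚ(R)=3; free=3−3=0
SNF(R) diag = [3, 3, 6] → torsion [3, 3, 6]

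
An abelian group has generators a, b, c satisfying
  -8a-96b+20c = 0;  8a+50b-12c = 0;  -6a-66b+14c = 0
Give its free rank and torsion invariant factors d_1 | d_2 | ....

rank_ℚ(R)=3; free=3−3=0
SNF(R) diag = [2, 2, 4] → torsion [2, 2, 4]

Answer: M ≅ ℤ/2 ⊕ ℤ/2 ⊕ ℤ/4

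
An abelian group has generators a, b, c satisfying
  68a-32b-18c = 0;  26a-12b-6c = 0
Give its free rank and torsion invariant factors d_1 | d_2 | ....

Answer: M ≅ ℤ^1 ⊕ ℤ/2 ⊕ ℤ/2

Derivation:
rank_ℚ(R)=2; free=3−2=1
SNF(R) diag = [2, 2] → torsion [2, 2]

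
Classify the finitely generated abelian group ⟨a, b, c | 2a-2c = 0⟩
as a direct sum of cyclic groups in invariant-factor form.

rank_ℚ(R)=1; free=3−1=2
SNF(R) diag = [2] → torsion [2]

Answer: M ≅ ℤ^2 ⊕ ℤ/2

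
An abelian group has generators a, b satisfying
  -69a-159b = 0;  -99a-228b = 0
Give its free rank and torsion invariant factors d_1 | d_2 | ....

Answer: M ≅ ℤ/3 ⊕ ℤ/3

Derivation:
rank_ℚ(R)=2; free=2−2=0
SNF(R) diag = [3, 3] → torsion [3, 3]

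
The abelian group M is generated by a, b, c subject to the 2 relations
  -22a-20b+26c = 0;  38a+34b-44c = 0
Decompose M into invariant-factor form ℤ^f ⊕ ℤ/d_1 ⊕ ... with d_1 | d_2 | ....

Answer: M ≅ ℤ^1 ⊕ ℤ/2 ⊕ ℤ/2

Derivation:
rank_ℚ(R)=2; free=3−2=1
SNF(R) diag = [2, 2] → torsion [2, 2]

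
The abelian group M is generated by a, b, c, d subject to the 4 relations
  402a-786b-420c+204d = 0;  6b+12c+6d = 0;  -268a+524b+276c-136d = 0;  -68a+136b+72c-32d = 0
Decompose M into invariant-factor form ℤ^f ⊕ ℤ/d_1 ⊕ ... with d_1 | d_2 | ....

Answer: M ≅ ℤ/2 ⊕ ℤ/6 ⊕ ℤ/12 ⊕ ℤ/36

Derivation:
rank_ℚ(R)=4; free=4−4=0
SNF(R) diag = [2, 6, 12, 36] → torsion [2, 6, 12, 36]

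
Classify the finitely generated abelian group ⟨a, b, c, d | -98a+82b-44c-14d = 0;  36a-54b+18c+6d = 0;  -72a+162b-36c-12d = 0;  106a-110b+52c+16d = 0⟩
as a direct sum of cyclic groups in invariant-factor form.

Answer: M ≅ ℤ/2 ⊕ ℤ/6 ⊕ ℤ/18 ⊕ ℤ/54

Derivation:
rank_ℚ(R)=4; free=4−4=0
SNF(R) diag = [2, 6, 18, 54] → torsion [2, 6, 18, 54]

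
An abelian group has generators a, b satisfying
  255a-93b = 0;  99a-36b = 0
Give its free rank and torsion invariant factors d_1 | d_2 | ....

rank_ℚ(R)=2; free=2−2=0
SNF(R) diag = [3, 9] → torsion [3, 9]

Answer: M ≅ ℤ/3 ⊕ ℤ/9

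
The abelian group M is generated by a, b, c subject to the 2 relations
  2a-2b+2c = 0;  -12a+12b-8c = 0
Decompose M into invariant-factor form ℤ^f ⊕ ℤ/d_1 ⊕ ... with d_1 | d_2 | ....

rank_ℚ(R)=2; free=3−2=1
SNF(R) diag = [2, 4] → torsion [2, 4]

Answer: M ≅ ℤ^1 ⊕ ℤ/2 ⊕ ℤ/4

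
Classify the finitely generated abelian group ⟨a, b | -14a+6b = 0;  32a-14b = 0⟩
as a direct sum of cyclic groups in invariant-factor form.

rank_ℚ(R)=2; free=2−2=0
SNF(R) diag = [2, 2] → torsion [2, 2]

Answer: M ≅ ℤ/2 ⊕ ℤ/2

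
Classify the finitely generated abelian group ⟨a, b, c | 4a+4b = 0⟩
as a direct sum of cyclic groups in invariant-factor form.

rank_ℚ(R)=1; free=3−1=2
SNF(R) diag = [4] → torsion [4]

Answer: M ≅ ℤ^2 ⊕ ℤ/4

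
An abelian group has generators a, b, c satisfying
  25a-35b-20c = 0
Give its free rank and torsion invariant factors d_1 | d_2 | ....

Answer: M ≅ ℤ^2 ⊕ ℤ/5

Derivation:
rank_ℚ(R)=1; free=3−1=2
SNF(R) diag = [5] → torsion [5]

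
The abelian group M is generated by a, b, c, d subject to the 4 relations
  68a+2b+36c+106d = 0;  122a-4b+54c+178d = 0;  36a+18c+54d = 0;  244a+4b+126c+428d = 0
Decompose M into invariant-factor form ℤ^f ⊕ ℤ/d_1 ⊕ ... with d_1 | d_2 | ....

Answer: M ≅ ℤ/2 ⊕ ℤ/6 ⊕ ℤ/18 ⊕ ℤ/54

Derivation:
rank_ℚ(R)=4; free=4−4=0
SNF(R) diag = [2, 6, 18, 54] → torsion [2, 6, 18, 54]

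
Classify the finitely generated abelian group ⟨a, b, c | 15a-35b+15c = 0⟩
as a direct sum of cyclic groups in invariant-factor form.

rank_ℚ(R)=1; free=3−1=2
SNF(R) diag = [5] → torsion [5]

Answer: M ≅ ℤ^2 ⊕ ℤ/5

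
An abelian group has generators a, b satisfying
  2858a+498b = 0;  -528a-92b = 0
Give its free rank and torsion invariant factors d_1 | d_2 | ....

Answer: M ≅ ℤ/2 ⊕ ℤ/4

Derivation:
rank_ℚ(R)=2; free=2−2=0
SNF(R) diag = [2, 4] → torsion [2, 4]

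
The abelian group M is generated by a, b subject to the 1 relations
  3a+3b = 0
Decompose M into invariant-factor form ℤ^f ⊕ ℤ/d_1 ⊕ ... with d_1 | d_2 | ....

rank_ℚ(R)=1; free=2−1=1
SNF(R) diag = [3] → torsion [3]

Answer: M ≅ ℤ^1 ⊕ ℤ/3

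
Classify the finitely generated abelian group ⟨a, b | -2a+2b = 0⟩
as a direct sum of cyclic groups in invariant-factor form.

rank_ℚ(R)=1; free=2−1=1
SNF(R) diag = [2] → torsion [2]

Answer: M ≅ ℤ^1 ⊕ ℤ/2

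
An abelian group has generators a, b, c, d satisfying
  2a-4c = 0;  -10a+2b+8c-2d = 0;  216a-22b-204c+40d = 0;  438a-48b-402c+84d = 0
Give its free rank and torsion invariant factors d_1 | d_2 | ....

Answer: M ≅ ℤ/2 ⊕ ℤ/2 ⊕ ℤ/6 ⊕ ℤ/18

Derivation:
rank_ℚ(R)=4; free=4−4=0
SNF(R) diag = [2, 2, 6, 18] → torsion [2, 2, 6, 18]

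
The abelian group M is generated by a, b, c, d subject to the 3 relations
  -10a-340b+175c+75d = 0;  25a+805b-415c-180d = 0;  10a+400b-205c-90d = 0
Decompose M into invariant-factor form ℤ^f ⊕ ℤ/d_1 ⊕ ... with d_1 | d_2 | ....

rank_ℚ(R)=3; free=4−3=1
SNF(R) diag = [5, 15, 15] → torsion [5, 15, 15]

Answer: M ≅ ℤ^1 ⊕ ℤ/5 ⊕ ℤ/15 ⊕ ℤ/15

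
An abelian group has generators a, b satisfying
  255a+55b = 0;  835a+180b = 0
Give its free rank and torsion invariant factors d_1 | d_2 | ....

rank_ℚ(R)=2; free=2−2=0
SNF(R) diag = [5, 5] → torsion [5, 5]

Answer: M ≅ ℤ/5 ⊕ ℤ/5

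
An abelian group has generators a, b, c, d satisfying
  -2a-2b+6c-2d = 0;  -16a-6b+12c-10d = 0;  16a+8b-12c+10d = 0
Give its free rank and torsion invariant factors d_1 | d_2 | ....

Answer: M ≅ ℤ^1 ⊕ ℤ/2 ⊕ ℤ/2 ⊕ ℤ/6

Derivation:
rank_ℚ(R)=3; free=4−3=1
SNF(R) diag = [2, 2, 6] → torsion [2, 2, 6]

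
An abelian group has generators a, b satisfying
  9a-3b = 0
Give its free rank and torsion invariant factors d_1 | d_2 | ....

Answer: M ≅ ℤ^1 ⊕ ℤ/3

Derivation:
rank_ℚ(R)=1; free=2−1=1
SNF(R) diag = [3] → torsion [3]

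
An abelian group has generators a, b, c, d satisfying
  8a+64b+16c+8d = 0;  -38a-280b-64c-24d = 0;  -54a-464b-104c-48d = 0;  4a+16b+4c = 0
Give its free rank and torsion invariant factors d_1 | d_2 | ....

Answer: M ≅ ℤ/2 ⊕ ℤ/4 ⊕ ℤ/8 ⊕ ℤ/24

Derivation:
rank_ℚ(R)=4; free=4−4=0
SNF(R) diag = [2, 4, 8, 24] → torsion [2, 4, 8, 24]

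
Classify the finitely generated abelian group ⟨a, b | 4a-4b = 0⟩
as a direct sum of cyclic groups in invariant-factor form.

Answer: M ≅ ℤ^1 ⊕ ℤ/4

Derivation:
rank_ℚ(R)=1; free=2−1=1
SNF(R) diag = [4] → torsion [4]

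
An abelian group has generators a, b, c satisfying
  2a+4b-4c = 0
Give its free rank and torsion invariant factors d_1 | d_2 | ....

Answer: M ≅ ℤ^2 ⊕ ℤ/2

Derivation:
rank_ℚ(R)=1; free=3−1=2
SNF(R) diag = [2] → torsion [2]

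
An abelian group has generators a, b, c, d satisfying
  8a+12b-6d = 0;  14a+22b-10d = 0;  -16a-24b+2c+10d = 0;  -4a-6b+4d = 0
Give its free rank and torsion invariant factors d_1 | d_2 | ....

rank_ℚ(R)=4; free=4−4=0
SNF(R) diag = [2, 2, 2, 2] → torsion [2, 2, 2, 2]

Answer: M ≅ ℤ/2 ⊕ ℤ/2 ⊕ ℤ/2 ⊕ ℤ/2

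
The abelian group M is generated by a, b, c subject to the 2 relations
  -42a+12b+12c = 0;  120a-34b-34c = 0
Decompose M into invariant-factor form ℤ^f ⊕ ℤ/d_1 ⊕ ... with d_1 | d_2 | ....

rank_ℚ(R)=2; free=3−2=1
SNF(R) diag = [2, 6] → torsion [2, 6]

Answer: M ≅ ℤ^1 ⊕ ℤ/2 ⊕ ℤ/6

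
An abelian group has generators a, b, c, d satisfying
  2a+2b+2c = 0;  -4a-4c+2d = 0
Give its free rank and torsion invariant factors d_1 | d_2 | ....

rank_ℚ(R)=2; free=4−2=2
SNF(R) diag = [2, 2] → torsion [2, 2]

Answer: M ≅ ℤ^2 ⊕ ℤ/2 ⊕ ℤ/2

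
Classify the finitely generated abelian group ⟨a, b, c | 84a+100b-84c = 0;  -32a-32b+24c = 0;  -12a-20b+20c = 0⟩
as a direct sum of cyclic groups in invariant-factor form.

Answer: M ≅ ℤ/4 ⊕ ℤ/8 ⊕ ℤ/8

Derivation:
rank_ℚ(R)=3; free=3−3=0
SNF(R) diag = [4, 8, 8] → torsion [4, 8, 8]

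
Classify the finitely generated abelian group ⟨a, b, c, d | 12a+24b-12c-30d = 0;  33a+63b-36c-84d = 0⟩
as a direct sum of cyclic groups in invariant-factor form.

Answer: M ≅ ℤ^2 ⊕ ℤ/3 ⊕ ℤ/6

Derivation:
rank_ℚ(R)=2; free=4−2=2
SNF(R) diag = [3, 6] → torsion [3, 6]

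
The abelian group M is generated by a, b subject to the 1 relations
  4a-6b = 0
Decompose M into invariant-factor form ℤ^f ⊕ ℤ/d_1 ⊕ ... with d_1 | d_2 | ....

Answer: M ≅ ℤ^1 ⊕ ℤ/2

Derivation:
rank_ℚ(R)=1; free=2−1=1
SNF(R) diag = [2] → torsion [2]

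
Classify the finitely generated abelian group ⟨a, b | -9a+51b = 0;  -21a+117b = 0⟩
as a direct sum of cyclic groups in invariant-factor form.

rank_ℚ(R)=2; free=2−2=0
SNF(R) diag = [3, 6] → torsion [3, 6]

Answer: M ≅ ℤ/3 ⊕ ℤ/6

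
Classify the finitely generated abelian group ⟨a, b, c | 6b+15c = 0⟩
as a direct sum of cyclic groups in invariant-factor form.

rank_ℚ(R)=1; free=3−1=2
SNF(R) diag = [3] → torsion [3]

Answer: M ≅ ℤ^2 ⊕ ℤ/3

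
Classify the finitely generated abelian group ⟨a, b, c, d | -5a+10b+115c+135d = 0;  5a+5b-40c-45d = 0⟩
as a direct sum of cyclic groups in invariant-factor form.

rank_ℚ(R)=2; free=4−2=2
SNF(R) diag = [5, 15] → torsion [5, 15]

Answer: M ≅ ℤ^2 ⊕ ℤ/5 ⊕ ℤ/15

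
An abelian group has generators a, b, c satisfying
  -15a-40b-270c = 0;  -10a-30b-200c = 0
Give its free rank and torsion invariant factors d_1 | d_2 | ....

rank_ℚ(R)=2; free=3−2=1
SNF(R) diag = [5, 10] → torsion [5, 10]

Answer: M ≅ ℤ^1 ⊕ ℤ/5 ⊕ ℤ/10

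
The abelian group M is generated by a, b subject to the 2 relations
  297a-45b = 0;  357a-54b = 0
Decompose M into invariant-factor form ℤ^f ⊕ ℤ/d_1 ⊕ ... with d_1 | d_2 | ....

Answer: M ≅ ℤ/3 ⊕ ℤ/9

Derivation:
rank_ℚ(R)=2; free=2−2=0
SNF(R) diag = [3, 9] → torsion [3, 9]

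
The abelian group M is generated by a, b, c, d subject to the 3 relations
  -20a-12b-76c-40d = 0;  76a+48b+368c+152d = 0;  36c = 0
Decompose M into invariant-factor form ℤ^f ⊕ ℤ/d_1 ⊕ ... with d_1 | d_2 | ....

rank_ℚ(R)=3; free=4−3=1
SNF(R) diag = [4, 12, 36] → torsion [4, 12, 36]

Answer: M ≅ ℤ^1 ⊕ ℤ/4 ⊕ ℤ/12 ⊕ ℤ/36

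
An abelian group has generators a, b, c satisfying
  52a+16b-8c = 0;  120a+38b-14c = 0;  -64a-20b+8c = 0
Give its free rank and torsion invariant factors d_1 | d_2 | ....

rank_ℚ(R)=3; free=3−3=0
SNF(R) diag = [2, 4, 4] → torsion [2, 4, 4]

Answer: M ≅ ℤ/2 ⊕ ℤ/4 ⊕ ℤ/4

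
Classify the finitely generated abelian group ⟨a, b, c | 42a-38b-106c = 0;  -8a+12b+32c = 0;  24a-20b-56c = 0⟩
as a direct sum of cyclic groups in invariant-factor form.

rank_ℚ(R)=3; free=3−3=0
SNF(R) diag = [2, 4, 8] → torsion [2, 4, 8]

Answer: M ≅ ℤ/2 ⊕ ℤ/4 ⊕ ℤ/8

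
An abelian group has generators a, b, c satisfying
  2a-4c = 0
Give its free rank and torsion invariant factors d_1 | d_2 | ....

Answer: M ≅ ℤ^2 ⊕ ℤ/2

Derivation:
rank_ℚ(R)=1; free=3−1=2
SNF(R) diag = [2] → torsion [2]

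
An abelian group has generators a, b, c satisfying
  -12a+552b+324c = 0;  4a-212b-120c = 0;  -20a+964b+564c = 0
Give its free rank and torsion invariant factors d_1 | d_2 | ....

rank_ℚ(R)=3; free=3−3=0
SNF(R) diag = [4, 12, 36] → torsion [4, 12, 36]

Answer: M ≅ ℤ/4 ⊕ ℤ/12 ⊕ ℤ/36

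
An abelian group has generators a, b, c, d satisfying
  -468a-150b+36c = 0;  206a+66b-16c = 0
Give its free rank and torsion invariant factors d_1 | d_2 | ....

rank_ℚ(R)=2; free=4−2=2
SNF(R) diag = [2, 6] → torsion [2, 6]

Answer: M ≅ ℤ^2 ⊕ ℤ/2 ⊕ ℤ/6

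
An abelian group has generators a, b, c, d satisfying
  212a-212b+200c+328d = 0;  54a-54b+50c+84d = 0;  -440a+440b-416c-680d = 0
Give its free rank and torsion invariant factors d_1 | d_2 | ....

rank_ℚ(R)=3; free=4−3=1
SNF(R) diag = [2, 4, 8] → torsion [2, 4, 8]

Answer: M ≅ ℤ^1 ⊕ ℤ/2 ⊕ ℤ/4 ⊕ ℤ/8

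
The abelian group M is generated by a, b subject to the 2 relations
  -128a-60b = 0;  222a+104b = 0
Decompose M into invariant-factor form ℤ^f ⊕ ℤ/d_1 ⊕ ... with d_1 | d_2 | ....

rank_ℚ(R)=2; free=2−2=0
SNF(R) diag = [2, 4] → torsion [2, 4]

Answer: M ≅ ℤ/2 ⊕ ℤ/4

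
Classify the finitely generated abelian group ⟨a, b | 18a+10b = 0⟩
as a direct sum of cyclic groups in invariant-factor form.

rank_ℚ(R)=1; free=2−1=1
SNF(R) diag = [2] → torsion [2]

Answer: M ≅ ℤ^1 ⊕ ℤ/2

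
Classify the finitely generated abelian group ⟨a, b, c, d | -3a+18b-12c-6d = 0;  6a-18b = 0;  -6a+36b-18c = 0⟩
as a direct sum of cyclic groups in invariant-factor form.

rank_ℚ(R)=3; free=4−3=1
SNF(R) diag = [3, 6, 18] → torsion [3, 6, 18]

Answer: M ≅ ℤ^1 ⊕ ℤ/3 ⊕ ℤ/6 ⊕ ℤ/18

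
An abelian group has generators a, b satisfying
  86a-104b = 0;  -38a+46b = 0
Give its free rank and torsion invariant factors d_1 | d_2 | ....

rank_ℚ(R)=2; free=2−2=0
SNF(R) diag = [2, 2] → torsion [2, 2]

Answer: M ≅ ℤ/2 ⊕ ℤ/2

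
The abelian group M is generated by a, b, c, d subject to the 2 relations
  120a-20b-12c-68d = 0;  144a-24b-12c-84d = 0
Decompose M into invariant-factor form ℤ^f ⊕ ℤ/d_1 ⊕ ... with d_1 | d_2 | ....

rank_ℚ(R)=2; free=4−2=2
SNF(R) diag = [4, 12] → torsion [4, 12]

Answer: M ≅ ℤ^2 ⊕ ℤ/4 ⊕ ℤ/12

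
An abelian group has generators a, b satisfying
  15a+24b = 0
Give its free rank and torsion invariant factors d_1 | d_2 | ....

Answer: M ≅ ℤ^1 ⊕ ℤ/3

Derivation:
rank_ℚ(R)=1; free=2−1=1
SNF(R) diag = [3] → torsion [3]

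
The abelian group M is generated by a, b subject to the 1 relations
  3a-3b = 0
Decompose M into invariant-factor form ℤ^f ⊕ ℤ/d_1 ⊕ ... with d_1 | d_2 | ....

rank_ℚ(R)=1; free=2−1=1
SNF(R) diag = [3] → torsion [3]

Answer: M ≅ ℤ^1 ⊕ ℤ/3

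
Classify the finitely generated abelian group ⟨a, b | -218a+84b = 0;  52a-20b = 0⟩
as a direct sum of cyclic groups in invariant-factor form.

rank_ℚ(R)=2; free=2−2=0
SNF(R) diag = [2, 4] → torsion [2, 4]

Answer: M ≅ ℤ/2 ⊕ ℤ/4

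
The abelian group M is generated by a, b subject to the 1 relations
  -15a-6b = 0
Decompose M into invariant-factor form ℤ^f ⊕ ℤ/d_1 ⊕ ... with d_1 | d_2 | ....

Answer: M ≅ ℤ^1 ⊕ ℤ/3

Derivation:
rank_ℚ(R)=1; free=2−1=1
SNF(R) diag = [3] → torsion [3]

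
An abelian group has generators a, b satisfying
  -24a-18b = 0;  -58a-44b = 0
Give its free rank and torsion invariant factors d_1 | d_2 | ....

rank_ℚ(R)=2; free=2−2=0
SNF(R) diag = [2, 6] → torsion [2, 6]

Answer: M ≅ ℤ/2 ⊕ ℤ/6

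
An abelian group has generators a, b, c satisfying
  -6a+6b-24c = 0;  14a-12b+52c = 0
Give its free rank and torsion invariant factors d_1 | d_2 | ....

rank_ℚ(R)=2; free=3−2=1
SNF(R) diag = [2, 6] → torsion [2, 6]

Answer: M ≅ ℤ^1 ⊕ ℤ/2 ⊕ ℤ/6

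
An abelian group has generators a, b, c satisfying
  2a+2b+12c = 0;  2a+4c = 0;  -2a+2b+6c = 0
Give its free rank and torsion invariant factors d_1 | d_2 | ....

Answer: M ≅ ℤ/2 ⊕ ℤ/2 ⊕ ℤ/2

Derivation:
rank_ℚ(R)=3; free=3−3=0
SNF(R) diag = [2, 2, 2] → torsion [2, 2, 2]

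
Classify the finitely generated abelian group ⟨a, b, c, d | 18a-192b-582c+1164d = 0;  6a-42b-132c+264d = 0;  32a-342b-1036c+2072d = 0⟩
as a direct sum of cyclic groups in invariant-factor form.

Answer: M ≅ ℤ^1 ⊕ ℤ/2 ⊕ ℤ/6 ⊕ ℤ/18

Derivation:
rank_ℚ(R)=3; free=4−3=1
SNF(R) diag = [2, 6, 18] → torsion [2, 6, 18]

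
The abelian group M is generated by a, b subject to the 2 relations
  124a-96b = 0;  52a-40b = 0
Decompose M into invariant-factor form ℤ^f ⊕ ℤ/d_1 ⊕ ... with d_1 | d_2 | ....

Answer: M ≅ ℤ/4 ⊕ ℤ/8

Derivation:
rank_ℚ(R)=2; free=2−2=0
SNF(R) diag = [4, 8] → torsion [4, 8]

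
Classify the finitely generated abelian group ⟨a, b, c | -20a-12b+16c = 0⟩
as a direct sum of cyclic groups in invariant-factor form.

rank_ℚ(R)=1; free=3−1=2
SNF(R) diag = [4] → torsion [4]

Answer: M ≅ ℤ^2 ⊕ ℤ/4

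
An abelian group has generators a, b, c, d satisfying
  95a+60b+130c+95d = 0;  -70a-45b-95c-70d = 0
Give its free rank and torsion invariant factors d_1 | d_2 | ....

rank_ℚ(R)=2; free=4−2=2
SNF(R) diag = [5, 15] → torsion [5, 15]

Answer: M ≅ ℤ^2 ⊕ ℤ/5 ⊕ ℤ/15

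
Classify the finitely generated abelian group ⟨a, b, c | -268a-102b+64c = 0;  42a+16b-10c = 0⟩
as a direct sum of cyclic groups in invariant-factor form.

Answer: M ≅ ℤ^1 ⊕ ℤ/2 ⊕ ℤ/2

Derivation:
rank_ℚ(R)=2; free=3−2=1
SNF(R) diag = [2, 2] → torsion [2, 2]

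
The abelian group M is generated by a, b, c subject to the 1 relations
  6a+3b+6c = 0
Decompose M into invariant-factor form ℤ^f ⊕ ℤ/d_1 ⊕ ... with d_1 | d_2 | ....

rank_ℚ(R)=1; free=3−1=2
SNF(R) diag = [3] → torsion [3]

Answer: M ≅ ℤ^2 ⊕ ℤ/3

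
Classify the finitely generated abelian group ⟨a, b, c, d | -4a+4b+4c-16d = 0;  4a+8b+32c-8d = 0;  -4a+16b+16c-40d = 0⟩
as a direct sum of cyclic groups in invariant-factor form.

Answer: M ≅ ℤ^1 ⊕ ℤ/4 ⊕ ℤ/12 ⊕ ℤ/24

Derivation:
rank_ℚ(R)=3; free=4−3=1
SNF(R) diag = [4, 12, 24] → torsion [4, 12, 24]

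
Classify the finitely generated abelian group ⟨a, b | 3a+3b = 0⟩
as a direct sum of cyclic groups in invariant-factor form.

rank_ℚ(R)=1; free=2−1=1
SNF(R) diag = [3] → torsion [3]

Answer: M ≅ ℤ^1 ⊕ ℤ/3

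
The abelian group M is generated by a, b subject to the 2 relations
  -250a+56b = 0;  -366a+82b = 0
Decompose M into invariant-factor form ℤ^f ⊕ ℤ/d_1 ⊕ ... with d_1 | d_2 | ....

rank_ℚ(R)=2; free=2−2=0
SNF(R) diag = [2, 2] → torsion [2, 2]

Answer: M ≅ ℤ/2 ⊕ ℤ/2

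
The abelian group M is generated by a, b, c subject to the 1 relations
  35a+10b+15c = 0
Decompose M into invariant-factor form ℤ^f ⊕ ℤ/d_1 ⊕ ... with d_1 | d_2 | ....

rank_ℚ(R)=1; free=3−1=2
SNF(R) diag = [5] → torsion [5]

Answer: M ≅ ℤ^2 ⊕ ℤ/5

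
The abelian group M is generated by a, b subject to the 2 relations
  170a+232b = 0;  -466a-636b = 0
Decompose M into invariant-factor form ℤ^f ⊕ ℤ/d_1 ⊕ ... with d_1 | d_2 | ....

rank_ℚ(R)=2; free=2−2=0
SNF(R) diag = [2, 4] → torsion [2, 4]

Answer: M ≅ ℤ/2 ⊕ ℤ/4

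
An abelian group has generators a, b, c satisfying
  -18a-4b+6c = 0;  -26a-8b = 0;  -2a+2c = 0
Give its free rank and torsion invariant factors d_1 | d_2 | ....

rank_ℚ(R)=3; free=3−3=0
SNF(R) diag = [2, 2, 4] → torsion [2, 2, 4]

Answer: M ≅ ℤ/2 ⊕ ℤ/2 ⊕ ℤ/4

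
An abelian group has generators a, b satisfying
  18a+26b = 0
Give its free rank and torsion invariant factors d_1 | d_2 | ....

rank_ℚ(R)=1; free=2−1=1
SNF(R) diag = [2] → torsion [2]

Answer: M ≅ ℤ^1 ⊕ ℤ/2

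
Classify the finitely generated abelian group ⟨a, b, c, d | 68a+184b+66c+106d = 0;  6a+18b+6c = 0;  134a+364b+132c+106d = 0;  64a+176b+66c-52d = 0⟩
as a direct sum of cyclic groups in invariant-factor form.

Answer: M ≅ ℤ/2 ⊕ ℤ/6 ⊕ ℤ/18 ⊕ ℤ/54

Derivation:
rank_ℚ(R)=4; free=4−4=0
SNF(R) diag = [2, 6, 18, 54] → torsion [2, 6, 18, 54]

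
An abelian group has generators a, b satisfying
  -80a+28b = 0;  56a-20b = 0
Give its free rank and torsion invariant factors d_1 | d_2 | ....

Answer: M ≅ ℤ/4 ⊕ ℤ/8

Derivation:
rank_ℚ(R)=2; free=2−2=0
SNF(R) diag = [4, 8] → torsion [4, 8]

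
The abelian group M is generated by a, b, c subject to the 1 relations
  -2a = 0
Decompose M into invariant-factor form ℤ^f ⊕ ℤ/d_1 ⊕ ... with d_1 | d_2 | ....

Answer: M ≅ ℤ^2 ⊕ ℤ/2

Derivation:
rank_ℚ(R)=1; free=3−1=2
SNF(R) diag = [2] → torsion [2]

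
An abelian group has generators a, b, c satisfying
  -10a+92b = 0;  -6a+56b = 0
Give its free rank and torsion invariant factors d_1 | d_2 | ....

Answer: M ≅ ℤ^1 ⊕ ℤ/2 ⊕ ℤ/4

Derivation:
rank_ℚ(R)=2; free=3−2=1
SNF(R) diag = [2, 4] → torsion [2, 4]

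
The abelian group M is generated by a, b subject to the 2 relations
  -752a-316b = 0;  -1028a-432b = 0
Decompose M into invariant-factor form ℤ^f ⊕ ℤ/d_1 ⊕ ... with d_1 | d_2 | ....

Answer: M ≅ ℤ/4 ⊕ ℤ/4

Derivation:
rank_ℚ(R)=2; free=2−2=0
SNF(R) diag = [4, 4] → torsion [4, 4]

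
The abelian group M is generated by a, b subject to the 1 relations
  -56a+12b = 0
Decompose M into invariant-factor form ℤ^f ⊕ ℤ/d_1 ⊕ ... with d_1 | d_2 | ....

rank_ℚ(R)=1; free=2−1=1
SNF(R) diag = [4] → torsion [4]

Answer: M ≅ ℤ^1 ⊕ ℤ/4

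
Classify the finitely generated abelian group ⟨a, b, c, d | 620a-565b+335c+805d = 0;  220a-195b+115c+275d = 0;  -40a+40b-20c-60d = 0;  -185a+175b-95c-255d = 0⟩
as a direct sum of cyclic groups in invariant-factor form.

rank_ℚ(R)=4; free=4−4=0
SNF(R) diag = [5, 5, 10, 20] → torsion [5, 5, 10, 20]

Answer: M ≅ ℤ/5 ⊕ ℤ/5 ⊕ ℤ/10 ⊕ ℤ/20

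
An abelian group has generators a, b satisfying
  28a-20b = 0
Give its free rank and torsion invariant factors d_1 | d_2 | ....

Answer: M ≅ ℤ^1 ⊕ ℤ/4

Derivation:
rank_ℚ(R)=1; free=2−1=1
SNF(R) diag = [4] → torsion [4]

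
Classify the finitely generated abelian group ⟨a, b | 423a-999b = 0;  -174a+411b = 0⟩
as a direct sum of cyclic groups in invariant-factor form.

Answer: M ≅ ℤ/3 ⊕ ℤ/9

Derivation:
rank_ℚ(R)=2; free=2−2=0
SNF(R) diag = [3, 9] → torsion [3, 9]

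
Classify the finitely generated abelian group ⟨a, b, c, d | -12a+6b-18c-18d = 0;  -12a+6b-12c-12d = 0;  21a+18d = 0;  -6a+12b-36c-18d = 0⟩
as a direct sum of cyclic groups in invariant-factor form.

rank_ℚ(R)=4; free=4−4=0
SNF(R) diag = [3, 6, 6, 18] → torsion [3, 6, 6, 18]

Answer: M ≅ ℤ/3 ⊕ ℤ/6 ⊕ ℤ/6 ⊕ ℤ/18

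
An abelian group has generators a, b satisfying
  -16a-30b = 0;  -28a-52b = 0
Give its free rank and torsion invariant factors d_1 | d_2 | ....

Answer: M ≅ ℤ/2 ⊕ ℤ/4

Derivation:
rank_ℚ(R)=2; free=2−2=0
SNF(R) diag = [2, 4] → torsion [2, 4]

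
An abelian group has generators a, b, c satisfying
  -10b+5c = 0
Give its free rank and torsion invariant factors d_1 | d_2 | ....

Answer: M ≅ ℤ^2 ⊕ ℤ/5

Derivation:
rank_ℚ(R)=1; free=3−1=2
SNF(R) diag = [5] → torsion [5]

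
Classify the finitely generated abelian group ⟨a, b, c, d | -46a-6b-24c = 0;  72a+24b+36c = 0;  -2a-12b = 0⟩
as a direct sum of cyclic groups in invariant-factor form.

Answer: M ≅ ℤ^1 ⊕ ℤ/2 ⊕ ℤ/6 ⊕ ℤ/12

Derivation:
rank_ℚ(R)=3; free=4−3=1
SNF(R) diag = [2, 6, 12] → torsion [2, 6, 12]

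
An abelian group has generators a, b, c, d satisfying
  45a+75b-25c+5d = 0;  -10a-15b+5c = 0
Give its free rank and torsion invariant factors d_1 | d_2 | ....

Answer: M ≅ ℤ^2 ⊕ ℤ/5 ⊕ ℤ/5

Derivation:
rank_ℚ(R)=2; free=4−2=2
SNF(R) diag = [5, 5] → torsion [5, 5]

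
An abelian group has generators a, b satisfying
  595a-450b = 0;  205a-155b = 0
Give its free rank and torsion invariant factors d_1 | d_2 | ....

Answer: M ≅ ℤ/5 ⊕ ℤ/5

Derivation:
rank_ℚ(R)=2; free=2−2=0
SNF(R) diag = [5, 5] → torsion [5, 5]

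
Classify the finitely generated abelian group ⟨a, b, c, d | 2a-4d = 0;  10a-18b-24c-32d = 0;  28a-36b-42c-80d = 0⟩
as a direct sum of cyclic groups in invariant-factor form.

rank_ℚ(R)=3; free=4−3=1
SNF(R) diag = [2, 6, 6] → torsion [2, 6, 6]

Answer: M ≅ ℤ^1 ⊕ ℤ/2 ⊕ ℤ/6 ⊕ ℤ/6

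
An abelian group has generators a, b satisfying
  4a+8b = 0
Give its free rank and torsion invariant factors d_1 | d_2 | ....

Answer: M ≅ ℤ^1 ⊕ ℤ/4

Derivation:
rank_ℚ(R)=1; free=2−1=1
SNF(R) diag = [4] → torsion [4]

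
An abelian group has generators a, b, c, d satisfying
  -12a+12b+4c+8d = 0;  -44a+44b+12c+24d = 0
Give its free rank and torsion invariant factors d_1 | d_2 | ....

Answer: M ≅ ℤ^2 ⊕ ℤ/4 ⊕ ℤ/8

Derivation:
rank_ℚ(R)=2; free=4−2=2
SNF(R) diag = [4, 8] → torsion [4, 8]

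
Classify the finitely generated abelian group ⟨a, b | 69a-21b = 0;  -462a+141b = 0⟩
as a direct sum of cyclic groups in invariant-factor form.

rank_ℚ(R)=2; free=2−2=0
SNF(R) diag = [3, 9] → torsion [3, 9]

Answer: M ≅ ℤ/3 ⊕ ℤ/9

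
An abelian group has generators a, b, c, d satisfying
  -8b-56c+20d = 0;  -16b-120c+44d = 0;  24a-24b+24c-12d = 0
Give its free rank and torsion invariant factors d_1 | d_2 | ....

Answer: M ≅ ℤ^1 ⊕ ℤ/4 ⊕ ℤ/8 ⊕ ℤ/24

Derivation:
rank_ℚ(R)=3; free=4−3=1
SNF(R) diag = [4, 8, 24] → torsion [4, 8, 24]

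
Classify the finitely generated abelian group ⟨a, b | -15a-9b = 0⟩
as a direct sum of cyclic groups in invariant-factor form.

Answer: M ≅ ℤ^1 ⊕ ℤ/3

Derivation:
rank_ℚ(R)=1; free=2−1=1
SNF(R) diag = [3] → torsion [3]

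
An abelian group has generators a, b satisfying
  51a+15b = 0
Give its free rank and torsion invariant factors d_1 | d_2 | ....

Answer: M ≅ ℤ^1 ⊕ ℤ/3

Derivation:
rank_ℚ(R)=1; free=2−1=1
SNF(R) diag = [3] → torsion [3]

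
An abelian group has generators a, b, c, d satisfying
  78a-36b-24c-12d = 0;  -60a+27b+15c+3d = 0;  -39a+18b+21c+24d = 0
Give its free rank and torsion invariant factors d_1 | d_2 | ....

rank_ℚ(R)=3; free=4−3=1
SNF(R) diag = [3, 9, 18] → torsion [3, 9, 18]

Answer: M ≅ ℤ^1 ⊕ ℤ/3 ⊕ ℤ/9 ⊕ ℤ/18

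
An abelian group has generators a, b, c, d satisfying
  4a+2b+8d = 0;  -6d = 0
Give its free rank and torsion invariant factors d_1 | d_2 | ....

rank_ℚ(R)=2; free=4−2=2
SNF(R) diag = [2, 6] → torsion [2, 6]

Answer: M ≅ ℤ^2 ⊕ ℤ/2 ⊕ ℤ/6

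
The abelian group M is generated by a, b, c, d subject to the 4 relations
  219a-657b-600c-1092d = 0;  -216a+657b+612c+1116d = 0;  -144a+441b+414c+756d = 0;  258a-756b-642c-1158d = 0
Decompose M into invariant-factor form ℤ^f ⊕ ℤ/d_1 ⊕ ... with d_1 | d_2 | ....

rank_ℚ(R)=4; free=4−4=0
SNF(R) diag = [3, 9, 18, 54] → torsion [3, 9, 18, 54]

Answer: M ≅ ℤ/3 ⊕ ℤ/9 ⊕ ℤ/18 ⊕ ℤ/54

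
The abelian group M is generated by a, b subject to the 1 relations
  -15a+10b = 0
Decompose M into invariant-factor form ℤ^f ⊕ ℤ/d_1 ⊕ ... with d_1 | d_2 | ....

Answer: M ≅ ℤ^1 ⊕ ℤ/5

Derivation:
rank_ℚ(R)=1; free=2−1=1
SNF(R) diag = [5] → torsion [5]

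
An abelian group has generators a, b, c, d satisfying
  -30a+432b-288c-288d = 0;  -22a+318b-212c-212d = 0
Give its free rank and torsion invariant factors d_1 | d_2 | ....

Answer: M ≅ ℤ^2 ⊕ ℤ/2 ⊕ ℤ/6

Derivation:
rank_ℚ(R)=2; free=4−2=2
SNF(R) diag = [2, 6] → torsion [2, 6]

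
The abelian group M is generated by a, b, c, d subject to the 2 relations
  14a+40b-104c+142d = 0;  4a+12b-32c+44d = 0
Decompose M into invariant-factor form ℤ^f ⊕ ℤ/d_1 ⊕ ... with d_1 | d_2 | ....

Answer: M ≅ ℤ^2 ⊕ ℤ/2 ⊕ ℤ/4

Derivation:
rank_ℚ(R)=2; free=4−2=2
SNF(R) diag = [2, 4] → torsion [2, 4]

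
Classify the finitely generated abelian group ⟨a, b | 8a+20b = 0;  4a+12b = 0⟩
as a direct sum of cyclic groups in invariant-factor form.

rank_ℚ(R)=2; free=2−2=0
SNF(R) diag = [4, 4] → torsion [4, 4]

Answer: M ≅ ℤ/4 ⊕ ℤ/4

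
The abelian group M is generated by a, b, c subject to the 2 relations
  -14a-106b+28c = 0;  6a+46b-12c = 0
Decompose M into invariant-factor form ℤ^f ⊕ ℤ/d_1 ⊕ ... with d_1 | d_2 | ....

rank_ℚ(R)=2; free=3−2=1
SNF(R) diag = [2, 4] → torsion [2, 4]

Answer: M ≅ ℤ^1 ⊕ ℤ/2 ⊕ ℤ/4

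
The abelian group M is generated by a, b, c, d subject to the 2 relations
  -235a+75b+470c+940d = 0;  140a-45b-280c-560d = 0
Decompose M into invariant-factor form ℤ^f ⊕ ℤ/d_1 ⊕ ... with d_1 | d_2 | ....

rank_ℚ(R)=2; free=4−2=2
SNF(R) diag = [5, 15] → torsion [5, 15]

Answer: M ≅ ℤ^2 ⊕ ℤ/5 ⊕ ℤ/15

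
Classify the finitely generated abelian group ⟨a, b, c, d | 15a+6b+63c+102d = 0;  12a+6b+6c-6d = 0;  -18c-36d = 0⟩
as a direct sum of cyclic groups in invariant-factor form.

Answer: M ≅ ℤ^1 ⊕ ℤ/3 ⊕ ℤ/6 ⊕ ℤ/18

Derivation:
rank_ℚ(R)=3; free=4−3=1
SNF(R) diag = [3, 6, 18] → torsion [3, 6, 18]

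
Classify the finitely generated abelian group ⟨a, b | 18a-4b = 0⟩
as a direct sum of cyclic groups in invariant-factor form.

Answer: M ≅ ℤ^1 ⊕ ℤ/2

Derivation:
rank_ℚ(R)=1; free=2−1=1
SNF(R) diag = [2] → torsion [2]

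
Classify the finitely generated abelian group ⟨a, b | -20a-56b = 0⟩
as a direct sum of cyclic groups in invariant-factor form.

rank_ℚ(R)=1; free=2−1=1
SNF(R) diag = [4] → torsion [4]

Answer: M ≅ ℤ^1 ⊕ ℤ/4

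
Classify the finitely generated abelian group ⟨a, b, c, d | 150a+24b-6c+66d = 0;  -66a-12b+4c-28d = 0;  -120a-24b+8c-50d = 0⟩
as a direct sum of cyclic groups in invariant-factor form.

rank_ℚ(R)=3; free=4−3=1
SNF(R) diag = [2, 6, 6] → torsion [2, 6, 6]

Answer: M ≅ ℤ^1 ⊕ ℤ/2 ⊕ ℤ/6 ⊕ ℤ/6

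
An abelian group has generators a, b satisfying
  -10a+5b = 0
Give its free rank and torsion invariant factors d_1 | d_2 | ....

Answer: M ≅ ℤ^1 ⊕ ℤ/5

Derivation:
rank_ℚ(R)=1; free=2−1=1
SNF(R) diag = [5] → torsion [5]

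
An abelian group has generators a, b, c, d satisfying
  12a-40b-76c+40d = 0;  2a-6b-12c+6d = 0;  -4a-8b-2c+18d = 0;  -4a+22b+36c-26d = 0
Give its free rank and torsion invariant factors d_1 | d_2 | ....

rank_ℚ(R)=4; free=4−4=0
SNF(R) diag = [2, 2, 2, 4] → torsion [2, 2, 2, 4]

Answer: M ≅ ℤ/2 ⊕ ℤ/2 ⊕ ℤ/2 ⊕ ℤ/4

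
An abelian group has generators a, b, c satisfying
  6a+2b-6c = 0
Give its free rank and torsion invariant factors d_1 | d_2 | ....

Answer: M ≅ ℤ^2 ⊕ ℤ/2

Derivation:
rank_ℚ(R)=1; free=3−1=2
SNF(R) diag = [2] → torsion [2]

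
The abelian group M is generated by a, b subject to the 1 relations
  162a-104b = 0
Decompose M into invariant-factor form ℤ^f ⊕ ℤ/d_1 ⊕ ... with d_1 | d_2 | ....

rank_ℚ(R)=1; free=2−1=1
SNF(R) diag = [2] → torsion [2]

Answer: M ≅ ℤ^1 ⊕ ℤ/2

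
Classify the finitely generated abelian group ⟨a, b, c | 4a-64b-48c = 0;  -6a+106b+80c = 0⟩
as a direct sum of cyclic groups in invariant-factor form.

rank_ℚ(R)=2; free=3−2=1
SNF(R) diag = [2, 4] → torsion [2, 4]

Answer: M ≅ ℤ^1 ⊕ ℤ/2 ⊕ ℤ/4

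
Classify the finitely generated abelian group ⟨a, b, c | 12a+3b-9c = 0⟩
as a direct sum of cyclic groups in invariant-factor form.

Answer: M ≅ ℤ^2 ⊕ ℤ/3

Derivation:
rank_ℚ(R)=1; free=3−1=2
SNF(R) diag = [3] → torsion [3]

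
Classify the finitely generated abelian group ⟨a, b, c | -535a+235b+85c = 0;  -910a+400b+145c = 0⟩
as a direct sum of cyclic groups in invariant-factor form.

rank_ℚ(R)=2; free=3−2=1
SNF(R) diag = [5, 15] → torsion [5, 15]

Answer: M ≅ ℤ^1 ⊕ ℤ/5 ⊕ ℤ/15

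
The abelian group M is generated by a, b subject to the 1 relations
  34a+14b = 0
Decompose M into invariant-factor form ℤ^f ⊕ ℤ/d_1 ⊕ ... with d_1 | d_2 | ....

rank_ℚ(R)=1; free=2−1=1
SNF(R) diag = [2] → torsion [2]

Answer: M ≅ ℤ^1 ⊕ ℤ/2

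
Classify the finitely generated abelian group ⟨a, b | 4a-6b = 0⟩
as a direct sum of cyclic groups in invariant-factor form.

Answer: M ≅ ℤ^1 ⊕ ℤ/2

Derivation:
rank_ℚ(R)=1; free=2−1=1
SNF(R) diag = [2] → torsion [2]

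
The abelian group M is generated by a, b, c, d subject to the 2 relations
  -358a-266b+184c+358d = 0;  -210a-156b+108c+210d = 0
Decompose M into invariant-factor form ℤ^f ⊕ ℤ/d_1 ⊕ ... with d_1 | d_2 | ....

rank_ℚ(R)=2; free=4−2=2
SNF(R) diag = [2, 6] → torsion [2, 6]

Answer: M ≅ ℤ^2 ⊕ ℤ/2 ⊕ ℤ/6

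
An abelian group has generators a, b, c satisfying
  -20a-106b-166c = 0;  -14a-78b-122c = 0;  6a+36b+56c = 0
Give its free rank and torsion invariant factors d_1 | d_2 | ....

rank_ℚ(R)=3; free=3−3=0
SNF(R) diag = [2, 2, 4] → torsion [2, 2, 4]

Answer: M ≅ ℤ/2 ⊕ ℤ/2 ⊕ ℤ/4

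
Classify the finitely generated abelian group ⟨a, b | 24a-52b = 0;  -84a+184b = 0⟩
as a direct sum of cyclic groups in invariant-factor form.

Answer: M ≅ ℤ/4 ⊕ ℤ/12

Derivation:
rank_ℚ(R)=2; free=2−2=0
SNF(R) diag = [4, 12] → torsion [4, 12]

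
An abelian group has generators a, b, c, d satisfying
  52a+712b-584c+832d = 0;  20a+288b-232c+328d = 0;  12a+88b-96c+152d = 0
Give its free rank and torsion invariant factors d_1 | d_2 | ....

rank_ℚ(R)=3; free=4−3=1
SNF(R) diag = [4, 8, 24] → torsion [4, 8, 24]

Answer: M ≅ ℤ^1 ⊕ ℤ/4 ⊕ ℤ/8 ⊕ ℤ/24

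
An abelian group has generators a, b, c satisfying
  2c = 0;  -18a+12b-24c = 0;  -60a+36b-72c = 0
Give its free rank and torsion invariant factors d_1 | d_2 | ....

rank_ℚ(R)=3; free=3−3=0
SNF(R) diag = [2, 6, 12] → torsion [2, 6, 12]

Answer: M ≅ ℤ/2 ⊕ ℤ/6 ⊕ ℤ/12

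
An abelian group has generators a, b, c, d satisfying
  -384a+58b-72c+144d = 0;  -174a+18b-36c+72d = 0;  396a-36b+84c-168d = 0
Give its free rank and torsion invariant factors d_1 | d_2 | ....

Answer: M ≅ ℤ^1 ⊕ ℤ/2 ⊕ ℤ/6 ⊕ ℤ/12

Derivation:
rank_ℚ(R)=3; free=4−3=1
SNF(R) diag = [2, 6, 12] → torsion [2, 6, 12]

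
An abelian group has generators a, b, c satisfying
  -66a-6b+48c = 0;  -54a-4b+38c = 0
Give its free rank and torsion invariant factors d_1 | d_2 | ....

rank_ℚ(R)=2; free=3−2=1
SNF(R) diag = [2, 6] → torsion [2, 6]

Answer: M ≅ ℤ^1 ⊕ ℤ/2 ⊕ ℤ/6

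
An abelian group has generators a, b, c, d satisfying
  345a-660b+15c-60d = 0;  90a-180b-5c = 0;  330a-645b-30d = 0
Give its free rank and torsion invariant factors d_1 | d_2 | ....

Answer: M ≅ ℤ^1 ⊕ ℤ/5 ⊕ ℤ/15 ⊕ ℤ/45

Derivation:
rank_ℚ(R)=3; free=4−3=1
SNF(R) diag = [5, 15, 45] → torsion [5, 15, 45]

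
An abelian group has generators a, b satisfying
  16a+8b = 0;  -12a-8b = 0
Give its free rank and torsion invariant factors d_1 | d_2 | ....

rank_ℚ(R)=2; free=2−2=0
SNF(R) diag = [4, 8] → torsion [4, 8]

Answer: M ≅ ℤ/4 ⊕ ℤ/8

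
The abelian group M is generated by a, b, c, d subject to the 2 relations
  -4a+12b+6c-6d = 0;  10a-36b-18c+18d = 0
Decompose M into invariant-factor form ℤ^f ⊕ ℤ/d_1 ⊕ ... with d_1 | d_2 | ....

Answer: M ≅ ℤ^2 ⊕ ℤ/2 ⊕ ℤ/6

Derivation:
rank_ℚ(R)=2; free=4−2=2
SNF(R) diag = [2, 6] → torsion [2, 6]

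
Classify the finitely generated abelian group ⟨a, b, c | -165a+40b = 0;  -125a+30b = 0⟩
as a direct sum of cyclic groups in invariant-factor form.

rank_ℚ(R)=2; free=3−2=1
SNF(R) diag = [5, 10] → torsion [5, 10]

Answer: M ≅ ℤ^1 ⊕ ℤ/5 ⊕ ℤ/10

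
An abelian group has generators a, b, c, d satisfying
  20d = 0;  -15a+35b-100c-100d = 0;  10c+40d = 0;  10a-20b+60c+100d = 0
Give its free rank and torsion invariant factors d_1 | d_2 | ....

rank_ℚ(R)=4; free=4−4=0
SNF(R) diag = [5, 10, 10, 20] → torsion [5, 10, 10, 20]

Answer: M ≅ ℤ/5 ⊕ ℤ/10 ⊕ ℤ/10 ⊕ ℤ/20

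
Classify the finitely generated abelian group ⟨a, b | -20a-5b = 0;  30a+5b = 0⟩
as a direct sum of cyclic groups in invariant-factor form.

rank_ℚ(R)=2; free=2−2=0
SNF(R) diag = [5, 10] → torsion [5, 10]

Answer: M ≅ ℤ/5 ⊕ ℤ/10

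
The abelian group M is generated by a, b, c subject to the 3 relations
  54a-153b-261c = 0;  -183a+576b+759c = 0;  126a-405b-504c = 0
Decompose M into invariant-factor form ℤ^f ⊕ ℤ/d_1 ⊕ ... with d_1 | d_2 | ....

Answer: M ≅ ℤ/3 ⊕ ℤ/9 ⊕ ℤ/27

Derivation:
rank_ℚ(R)=3; free=3−3=0
SNF(R) diag = [3, 9, 27] → torsion [3, 9, 27]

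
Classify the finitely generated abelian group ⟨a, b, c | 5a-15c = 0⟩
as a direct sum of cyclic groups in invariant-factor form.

rank_ℚ(R)=1; free=3−1=2
SNF(R) diag = [5] → torsion [5]

Answer: M ≅ ℤ^2 ⊕ ℤ/5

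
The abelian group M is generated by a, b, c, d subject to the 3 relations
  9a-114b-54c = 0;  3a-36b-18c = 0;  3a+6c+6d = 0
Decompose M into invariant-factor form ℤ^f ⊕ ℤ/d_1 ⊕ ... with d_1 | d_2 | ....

Answer: M ≅ ℤ^1 ⊕ ℤ/3 ⊕ ℤ/6 ⊕ ℤ/6

Derivation:
rank_ℚ(R)=3; free=4−3=1
SNF(R) diag = [3, 6, 6] → torsion [3, 6, 6]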